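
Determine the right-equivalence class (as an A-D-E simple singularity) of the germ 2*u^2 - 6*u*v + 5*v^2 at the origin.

The Hessian of f at 0 is [[4, -6], [-6, 10]] with rank 2, so corank 0. A Groebner basis of the Jacobian ideal J(f) in C{u,v} is {u, v}; counting standard monomials gives mu = 1. Corank 0: nondegenerate Morse point, so A_1.

A_1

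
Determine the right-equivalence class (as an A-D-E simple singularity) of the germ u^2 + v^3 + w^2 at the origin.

A2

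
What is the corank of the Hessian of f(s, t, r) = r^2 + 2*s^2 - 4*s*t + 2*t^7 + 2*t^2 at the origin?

The Hessian at 0 is [[4, -4, 0], [-4, 4, 0], [0, 0, 2]] of rank 2; hence corank 1.

1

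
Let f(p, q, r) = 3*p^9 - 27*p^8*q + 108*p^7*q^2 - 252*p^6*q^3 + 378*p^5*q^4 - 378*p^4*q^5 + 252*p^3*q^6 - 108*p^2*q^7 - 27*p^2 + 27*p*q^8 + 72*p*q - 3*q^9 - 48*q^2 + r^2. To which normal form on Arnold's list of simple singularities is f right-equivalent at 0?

The Hessian of f at 0 has rank 2. Corank 1: A-series; mu = 8 gives A_8.

A8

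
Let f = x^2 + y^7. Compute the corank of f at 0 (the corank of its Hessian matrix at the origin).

Hessian at 0 has rank 1.

1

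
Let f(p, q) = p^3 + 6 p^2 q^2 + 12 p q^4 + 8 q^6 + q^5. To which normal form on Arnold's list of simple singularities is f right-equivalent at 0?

E_{8}

The Hessian of f at 0 is [[0, 0], [0, 0]] with rank 0, so corank 2. A Groebner basis of the Jacobian ideal J(f) in C{p,q} is {q^4, p^3, p^2/4 + p*q^2}; counting standard monomials gives mu = 8. Corank 2; j^3 = p^3 is a perfect cube, so E-series; the 5-jet and mu = 8 give E_8.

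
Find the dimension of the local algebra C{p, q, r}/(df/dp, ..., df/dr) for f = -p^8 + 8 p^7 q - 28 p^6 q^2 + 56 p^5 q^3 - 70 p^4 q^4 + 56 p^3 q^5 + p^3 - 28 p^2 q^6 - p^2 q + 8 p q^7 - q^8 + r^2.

9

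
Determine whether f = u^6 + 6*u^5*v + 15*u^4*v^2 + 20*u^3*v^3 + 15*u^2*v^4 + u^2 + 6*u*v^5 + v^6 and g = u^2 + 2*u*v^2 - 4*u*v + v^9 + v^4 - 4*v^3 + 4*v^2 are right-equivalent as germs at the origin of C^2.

No.

The Hessian of f at 0 has rank 1. Corank 1: A-series; mu = 5 gives A_5. The Hessian of g at 0 has rank 1. Corank 1: A-series; mu = 8 gives A_8. f is A_5 but g is A_8, hence not right-equivalent.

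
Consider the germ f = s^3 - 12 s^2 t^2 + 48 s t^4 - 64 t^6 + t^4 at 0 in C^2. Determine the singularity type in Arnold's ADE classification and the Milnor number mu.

Type E6, Milnor number mu = 6.

The Hessian of f at 0 is [[0, 0], [0, 0]] with rank 0, so corank 2. A Groebner basis of the Jacobian ideal J(f) in C{s,t} is {s^3, s^2*t, -s^2/8 + s*t^2, t^3}; counting standard monomials gives mu = 6. Corank 2; j^3 = s^3 is a perfect cube, so E-series; the 4-jet and mu = 6 give E_6.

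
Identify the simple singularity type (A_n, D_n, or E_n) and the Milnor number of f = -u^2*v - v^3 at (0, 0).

Type D4, Milnor number mu = 4.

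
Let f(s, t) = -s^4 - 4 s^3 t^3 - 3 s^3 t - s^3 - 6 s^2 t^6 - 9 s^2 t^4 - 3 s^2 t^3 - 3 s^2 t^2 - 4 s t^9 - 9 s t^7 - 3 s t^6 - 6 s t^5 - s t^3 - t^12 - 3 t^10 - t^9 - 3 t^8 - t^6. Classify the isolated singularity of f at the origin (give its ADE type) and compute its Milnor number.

Type E_{7}, Milnor number mu = 7.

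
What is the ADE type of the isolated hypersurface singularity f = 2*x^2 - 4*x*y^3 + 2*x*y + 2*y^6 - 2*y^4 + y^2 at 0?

A_1

The Hessian of f at 0 has rank 2. Corank 0: nondegenerate Morse point, so A_1.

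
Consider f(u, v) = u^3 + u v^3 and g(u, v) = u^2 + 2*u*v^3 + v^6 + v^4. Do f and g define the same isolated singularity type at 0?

The Hessian of f at 0 has rank 0. Corank 2; j^3 = u^3 is a perfect cube, so E-series; the 4-jet and mu = 7 give E_7. The Hessian of g at 0 has rank 1. Corank 1: A-series; mu = 3 gives A_3. f is E_7 but g is A_3, hence not right-equivalent.

No.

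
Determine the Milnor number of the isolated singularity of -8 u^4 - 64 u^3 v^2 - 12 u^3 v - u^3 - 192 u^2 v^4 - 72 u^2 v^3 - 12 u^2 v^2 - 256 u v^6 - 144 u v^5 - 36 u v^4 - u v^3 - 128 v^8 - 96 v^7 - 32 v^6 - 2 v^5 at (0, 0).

7

The Hessian of f at 0 has rank 0. Corank 2; j^3 = -u^3 is a perfect cube, so E-series; the 4-jet and mu = 7 give E_7.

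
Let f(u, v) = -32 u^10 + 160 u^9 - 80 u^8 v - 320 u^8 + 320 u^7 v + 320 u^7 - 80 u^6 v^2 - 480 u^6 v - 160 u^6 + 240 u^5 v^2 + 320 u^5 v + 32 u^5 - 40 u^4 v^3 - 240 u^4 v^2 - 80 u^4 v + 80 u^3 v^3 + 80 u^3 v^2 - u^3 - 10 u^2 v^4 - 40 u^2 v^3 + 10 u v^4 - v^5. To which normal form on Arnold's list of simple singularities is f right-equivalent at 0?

The Hessian of f at 0 has rank 0. Corank 2; j^3 = -u^3 is a perfect cube, so E-series; the 5-jet and mu = 8 give E_8.

E_{8}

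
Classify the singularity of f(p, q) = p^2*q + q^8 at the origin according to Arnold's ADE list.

The Hessian of f at 0 is [[0, 0], [0, 0]] with rank 0, so corank 2. A Groebner basis of the Jacobian ideal J(f) in C{p,q} is {p^2/8 + q^7, p^3, p*q}; counting standard monomials gives mu = 9. Corank 2; j^3 = p^2*q has shape L^2 M (L != M), so D-series; mu = 9 gives D_9.

D9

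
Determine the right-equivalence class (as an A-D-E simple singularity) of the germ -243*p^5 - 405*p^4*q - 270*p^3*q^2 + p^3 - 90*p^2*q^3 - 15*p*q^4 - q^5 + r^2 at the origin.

The Hessian of f at 0 is [[0, 0, 0], [0, 0, 0], [0, 0, 2]] with rank 1, so corank 2. A Groebner basis of the Jacobian ideal J(f) in C{p,q,r} is {q^5, p*q^3 + q^4/12, p^2, r}; counting standard monomials gives mu = 8. Corank 2; j^3 = p^3 is a perfect cube, so E-series; the 5-jet and mu = 8 give E_8.

E8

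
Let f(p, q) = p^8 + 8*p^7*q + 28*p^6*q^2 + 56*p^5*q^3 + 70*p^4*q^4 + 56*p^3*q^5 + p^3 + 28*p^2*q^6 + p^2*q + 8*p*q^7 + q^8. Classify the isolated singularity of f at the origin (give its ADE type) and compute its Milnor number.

Type D_{9}, Milnor number mu = 9.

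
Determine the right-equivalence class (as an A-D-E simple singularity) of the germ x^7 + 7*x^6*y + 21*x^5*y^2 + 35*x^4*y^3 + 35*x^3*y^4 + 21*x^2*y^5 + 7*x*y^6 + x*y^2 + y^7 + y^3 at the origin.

D_{8}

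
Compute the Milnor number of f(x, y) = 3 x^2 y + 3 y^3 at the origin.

4

The Hessian of f at 0 has rank 0. Corank 2; j^3 = 3*y*(x^2 + y^2) splits into three distinct lines over C (the quadratic factor has nonzero discriminant), so D_4.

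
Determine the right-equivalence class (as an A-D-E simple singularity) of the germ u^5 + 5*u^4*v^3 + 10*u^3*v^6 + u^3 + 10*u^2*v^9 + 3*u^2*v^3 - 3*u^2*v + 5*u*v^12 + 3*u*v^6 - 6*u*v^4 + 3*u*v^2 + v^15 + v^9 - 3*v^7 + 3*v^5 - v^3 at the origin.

E8

The Hessian of f at 0 has rank 0. Corank 2; j^3 = (u - v)^3 is a perfect cube, so E-series; the 5-jet and mu = 8 give E_8.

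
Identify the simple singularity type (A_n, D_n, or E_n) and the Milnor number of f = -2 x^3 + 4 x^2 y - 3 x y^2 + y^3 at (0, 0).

The Hessian of f at 0 has rank 0. Corank 2; j^3 = -(x - y)*(2*x^2 - 2*x*y + y^2) splits into three distinct lines over C (the quadratic factor has nonzero discriminant), so D_4.

Type D4, Milnor number mu = 4.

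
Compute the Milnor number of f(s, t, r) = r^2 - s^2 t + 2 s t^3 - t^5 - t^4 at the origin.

The Hessian of f at 0 has rank 1. Corank 2; j^3 = -s^2*t has shape L^2 M (L != M), so D-series; mu = 5 gives D_5.

5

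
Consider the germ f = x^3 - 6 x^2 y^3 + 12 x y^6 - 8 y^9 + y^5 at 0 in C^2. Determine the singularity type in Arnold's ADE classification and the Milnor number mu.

Type E_{8}, Milnor number mu = 8.

The Hessian of f at 0 has rank 0. Corank 2; j^3 = x^3 is a perfect cube, so E-series; the 5-jet and mu = 8 give E_8.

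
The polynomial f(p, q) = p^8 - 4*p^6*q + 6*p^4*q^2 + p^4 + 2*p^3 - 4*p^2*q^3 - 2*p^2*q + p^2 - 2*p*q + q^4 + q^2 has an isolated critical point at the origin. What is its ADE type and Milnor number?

Type A_3, Milnor number mu = 3.

The Hessian of f at 0 has rank 1. Corank 1: A-series; mu = 3 gives A_3.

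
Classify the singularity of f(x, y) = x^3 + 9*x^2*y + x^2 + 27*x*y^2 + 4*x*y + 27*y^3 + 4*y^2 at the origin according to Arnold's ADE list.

A_{2}

The Hessian of f at 0 has rank 1. Corank 1: A-series; mu = 2 gives A_2.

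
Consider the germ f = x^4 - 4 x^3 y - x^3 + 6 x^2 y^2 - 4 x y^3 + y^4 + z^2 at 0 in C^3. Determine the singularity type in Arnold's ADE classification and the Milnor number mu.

The Hessian of f at 0 is [[0, 0, 0], [0, 0, 0], [0, 0, 2]] with rank 1, so corank 2. A Groebner basis of the Jacobian ideal J(f) in C{x,y,z} is {y^4, x*y^2 - y^3/3, x^2, z}; counting standard monomials gives mu = 6. Corank 2; j^3 = -x^3 is a perfect cube, so E-series; the 4-jet and mu = 6 give E_6.

Type E_6, Milnor number mu = 6.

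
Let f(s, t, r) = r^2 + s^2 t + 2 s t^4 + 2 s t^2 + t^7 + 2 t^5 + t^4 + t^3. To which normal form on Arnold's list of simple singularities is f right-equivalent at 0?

The Hessian of f at 0 has rank 1. Corank 2; j^3 = t*(s + t)^2 has shape L^2 M (L != M), so D-series; mu = 5 gives D_5.

D_5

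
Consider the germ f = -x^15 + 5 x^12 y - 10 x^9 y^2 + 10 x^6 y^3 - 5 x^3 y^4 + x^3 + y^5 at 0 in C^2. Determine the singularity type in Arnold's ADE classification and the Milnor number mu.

Type E_{8}, Milnor number mu = 8.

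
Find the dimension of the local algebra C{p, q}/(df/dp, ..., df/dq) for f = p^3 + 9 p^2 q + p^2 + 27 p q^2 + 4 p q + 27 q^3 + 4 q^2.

The Hessian of f at 0 has rank 1. Corank 1: A-series; mu = 2 gives A_2.

2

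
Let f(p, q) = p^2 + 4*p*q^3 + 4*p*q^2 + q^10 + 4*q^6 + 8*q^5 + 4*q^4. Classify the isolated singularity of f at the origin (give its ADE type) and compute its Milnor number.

The Hessian of f at 0 has rank 1. Corank 1: A-series; mu = 9 gives A_9.

Type A9, Milnor number mu = 9.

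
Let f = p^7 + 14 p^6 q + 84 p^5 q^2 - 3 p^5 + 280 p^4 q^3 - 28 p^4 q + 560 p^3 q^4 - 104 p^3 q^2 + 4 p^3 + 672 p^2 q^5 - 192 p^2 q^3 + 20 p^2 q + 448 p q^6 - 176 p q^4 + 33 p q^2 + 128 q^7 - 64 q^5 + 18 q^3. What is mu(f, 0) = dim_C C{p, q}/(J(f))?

6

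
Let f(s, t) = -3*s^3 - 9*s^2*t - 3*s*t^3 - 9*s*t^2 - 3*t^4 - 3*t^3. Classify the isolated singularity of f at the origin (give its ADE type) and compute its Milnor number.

Type E_7, Milnor number mu = 7.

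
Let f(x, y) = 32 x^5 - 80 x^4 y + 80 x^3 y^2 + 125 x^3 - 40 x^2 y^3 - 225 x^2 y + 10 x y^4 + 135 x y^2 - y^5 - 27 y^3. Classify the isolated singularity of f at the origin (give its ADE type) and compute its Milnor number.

The Hessian of f at 0 is [[0, 0], [0, 0]] with rank 0, so corank 2. A Groebner basis of the Jacobian ideal J(f) in C{x,y} is {y^5, x*y^3 - 23*y^4/40, x^2 - 6*x*y/5 + 9*y^2/25}; counting standard monomials gives mu = 8. Corank 2; j^3 = (5*x - 3*y)^3 is a perfect cube, so E-series; the 5-jet and mu = 8 give E_8.

Type E_{8}, Milnor number mu = 8.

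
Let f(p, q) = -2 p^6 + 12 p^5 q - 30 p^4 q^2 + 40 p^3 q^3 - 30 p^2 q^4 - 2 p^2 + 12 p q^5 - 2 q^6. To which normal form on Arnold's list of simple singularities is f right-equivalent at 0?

The Hessian of f at 0 is [[-4, 0], [0, 0]] with rank 1, so corank 1. A Groebner basis of the Jacobian ideal J(f) in C{p,q} is {q^5, p}; counting standard monomials gives mu = 5. Corank 1: A-series; mu = 5 gives A_5.

A_5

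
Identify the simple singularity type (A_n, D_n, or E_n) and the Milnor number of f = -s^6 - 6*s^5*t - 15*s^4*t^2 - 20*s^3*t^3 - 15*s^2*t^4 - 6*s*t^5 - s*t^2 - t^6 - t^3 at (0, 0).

The Hessian of f at 0 is [[0, 0], [0, 0]] with rank 0, so corank 2. A Groebner basis of the Jacobian ideal J(f) in C{s,t} is {s^5 + t^2/6, t^3, s*t + t^2}; counting standard monomials gives mu = 7. Corank 2; j^3 = -t^2*(s + t) has shape L^2 M (L != M), so D-series; mu = 7 gives D_7.

Type D7, Milnor number mu = 7.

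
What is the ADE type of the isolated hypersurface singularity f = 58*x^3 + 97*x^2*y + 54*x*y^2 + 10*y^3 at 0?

The Hessian of f at 0 has rank 0. Corank 2; j^3 = (2*x + y)*(29*x^2 + 34*x*y + 10*y^2) splits into three distinct lines over C (the quadratic factor has nonzero discriminant), so D_4.

D4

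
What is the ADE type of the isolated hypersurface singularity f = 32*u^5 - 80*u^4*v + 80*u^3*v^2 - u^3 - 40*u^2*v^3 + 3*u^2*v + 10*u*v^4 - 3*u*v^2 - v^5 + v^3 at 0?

E8

The Hessian of f at 0 has rank 0. Corank 2; j^3 = -(u - v)^3 is a perfect cube, so E-series; the 5-jet and mu = 8 give E_8.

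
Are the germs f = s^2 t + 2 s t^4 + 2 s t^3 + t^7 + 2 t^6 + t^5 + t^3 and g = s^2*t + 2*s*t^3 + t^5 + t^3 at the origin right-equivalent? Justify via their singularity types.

Yes.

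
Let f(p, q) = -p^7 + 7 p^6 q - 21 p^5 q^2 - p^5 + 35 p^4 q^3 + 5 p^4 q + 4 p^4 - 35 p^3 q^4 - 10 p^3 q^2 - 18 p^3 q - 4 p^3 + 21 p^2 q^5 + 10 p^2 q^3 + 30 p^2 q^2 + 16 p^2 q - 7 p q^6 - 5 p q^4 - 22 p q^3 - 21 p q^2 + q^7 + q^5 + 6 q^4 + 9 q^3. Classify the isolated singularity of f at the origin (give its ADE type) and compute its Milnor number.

Type D_{8}, Milnor number mu = 8.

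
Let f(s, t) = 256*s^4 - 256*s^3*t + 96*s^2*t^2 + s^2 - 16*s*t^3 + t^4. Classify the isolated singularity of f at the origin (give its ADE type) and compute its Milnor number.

Type A_3, Milnor number mu = 3.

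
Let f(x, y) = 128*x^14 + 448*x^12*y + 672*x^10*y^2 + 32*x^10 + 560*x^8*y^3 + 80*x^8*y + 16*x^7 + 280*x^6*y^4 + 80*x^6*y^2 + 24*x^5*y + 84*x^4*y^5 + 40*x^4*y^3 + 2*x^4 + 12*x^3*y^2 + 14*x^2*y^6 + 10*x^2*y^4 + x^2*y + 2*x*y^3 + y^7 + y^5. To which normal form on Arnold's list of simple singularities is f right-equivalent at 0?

The Hessian of f at 0 has rank 0. Corank 2; j^3 = x^2*y has shape L^2 M (L != M), so D-series; mu = 8 gives D_8.

D_8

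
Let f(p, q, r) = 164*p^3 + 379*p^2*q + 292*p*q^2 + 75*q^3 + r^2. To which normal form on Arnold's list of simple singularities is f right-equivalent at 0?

The Hessian of f at 0 is [[0, 0, 0], [0, 0, 0], [0, 0, 2]] with rank 1, so corank 2. A Groebner basis of the Jacobian ideal J(f) in C{p,q,r} is {q^3, p^2 - 11*q^2/23, p*q + 16*q^2/23, r}; counting standard monomials gives mu = 4. Corank 2; j^3 = (4*p + 3*q)*(41*p^2 + 64*p*q + 25*q^2) splits into three distinct lines over C (the quadratic factor has nonzero discriminant), so D_4.

D_4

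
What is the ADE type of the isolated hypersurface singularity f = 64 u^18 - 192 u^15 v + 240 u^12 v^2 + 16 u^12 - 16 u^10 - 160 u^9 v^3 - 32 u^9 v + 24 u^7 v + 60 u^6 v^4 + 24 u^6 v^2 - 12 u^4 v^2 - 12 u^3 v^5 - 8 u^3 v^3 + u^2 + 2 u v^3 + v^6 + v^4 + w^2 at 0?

A_3

The Hessian of f at 0 has rank 2. Corank 1: A-series; mu = 3 gives A_3.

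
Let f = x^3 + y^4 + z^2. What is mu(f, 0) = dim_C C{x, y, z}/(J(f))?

The Hessian of f at 0 is [[0, 0, 0], [0, 0, 0], [0, 0, 2]] with rank 1, so corank 2. A Groebner basis of the Jacobian ideal J(f) in C{x,y,z} is {y^3, x^2, z}; counting standard monomials gives mu = 6. Corank 2; j^3 = x^3 is a perfect cube, so E-series; the 4-jet and mu = 6 give E_6.

6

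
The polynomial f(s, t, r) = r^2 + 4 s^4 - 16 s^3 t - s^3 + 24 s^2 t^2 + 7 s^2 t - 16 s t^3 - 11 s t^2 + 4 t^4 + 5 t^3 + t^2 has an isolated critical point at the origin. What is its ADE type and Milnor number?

Type A_{2}, Milnor number mu = 2.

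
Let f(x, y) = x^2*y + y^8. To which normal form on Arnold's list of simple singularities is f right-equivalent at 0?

D_9

The Hessian of f at 0 has rank 0. Corank 2; j^3 = x^2*y has shape L^2 M (L != M), so D-series; mu = 9 gives D_9.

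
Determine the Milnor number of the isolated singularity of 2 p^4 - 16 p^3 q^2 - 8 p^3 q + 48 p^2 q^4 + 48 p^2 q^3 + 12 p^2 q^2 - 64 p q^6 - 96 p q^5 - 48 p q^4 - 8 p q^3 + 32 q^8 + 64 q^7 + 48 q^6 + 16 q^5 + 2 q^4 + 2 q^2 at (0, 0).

3

The Hessian of f at 0 is [[0, 0], [0, 4]] with rank 1, so corank 1. A Groebner basis of the Jacobian ideal J(f) in C{p,q} is {p^3, q}; counting standard monomials gives mu = 3. Corank 1: A-series; mu = 3 gives A_3.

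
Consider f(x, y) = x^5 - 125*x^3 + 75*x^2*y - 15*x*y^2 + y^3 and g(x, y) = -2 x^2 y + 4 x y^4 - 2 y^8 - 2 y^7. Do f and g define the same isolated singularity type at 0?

The Hessian of f at 0 has rank 0. Corank 2; j^3 = -(5*x - y)^3 is a perfect cube, so E-series; the 5-jet and mu = 8 give E_8. The Hessian of g at 0 has rank 0. Corank 2; j^3 = -2*x^2*y has shape L^2 M (L != M), so D-series; mu = 9 gives D_9. f is E_8 but g is D_9, hence not right-equivalent.

No.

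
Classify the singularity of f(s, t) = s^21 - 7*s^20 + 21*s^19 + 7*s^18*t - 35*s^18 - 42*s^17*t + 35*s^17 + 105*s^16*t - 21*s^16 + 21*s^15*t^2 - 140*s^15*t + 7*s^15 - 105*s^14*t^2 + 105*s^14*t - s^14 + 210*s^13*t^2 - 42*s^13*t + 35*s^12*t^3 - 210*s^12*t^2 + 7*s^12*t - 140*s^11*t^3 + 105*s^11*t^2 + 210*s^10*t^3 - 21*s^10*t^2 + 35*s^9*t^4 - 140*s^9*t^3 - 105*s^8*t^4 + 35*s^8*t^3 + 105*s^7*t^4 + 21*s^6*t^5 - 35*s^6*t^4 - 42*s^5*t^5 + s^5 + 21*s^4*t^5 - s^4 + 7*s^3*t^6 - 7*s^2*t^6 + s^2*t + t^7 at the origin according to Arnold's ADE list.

D_8

The Hessian of f at 0 is [[0, 0], [0, 0]] with rank 0, so corank 2. A Groebner basis of the Jacobian ideal J(f) in C{s,t} is {s^2/7 + t^6, s^3, s*t}; counting standard monomials gives mu = 8. Corank 2; j^3 = s^2*t has shape L^2 M (L != M), so D-series; mu = 8 gives D_8.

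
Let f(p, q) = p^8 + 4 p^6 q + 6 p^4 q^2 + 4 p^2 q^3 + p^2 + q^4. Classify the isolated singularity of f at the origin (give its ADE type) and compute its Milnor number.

Type A_{3}, Milnor number mu = 3.

The Hessian of f at 0 has rank 1. Corank 1: A-series; mu = 3 gives A_3.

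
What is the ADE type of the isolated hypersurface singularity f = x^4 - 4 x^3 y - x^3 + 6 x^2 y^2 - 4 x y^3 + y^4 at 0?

E_{6}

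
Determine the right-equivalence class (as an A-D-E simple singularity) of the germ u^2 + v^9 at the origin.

A_8

The Hessian of f at 0 has rank 1. Corank 1: A-series; mu = 8 gives A_8.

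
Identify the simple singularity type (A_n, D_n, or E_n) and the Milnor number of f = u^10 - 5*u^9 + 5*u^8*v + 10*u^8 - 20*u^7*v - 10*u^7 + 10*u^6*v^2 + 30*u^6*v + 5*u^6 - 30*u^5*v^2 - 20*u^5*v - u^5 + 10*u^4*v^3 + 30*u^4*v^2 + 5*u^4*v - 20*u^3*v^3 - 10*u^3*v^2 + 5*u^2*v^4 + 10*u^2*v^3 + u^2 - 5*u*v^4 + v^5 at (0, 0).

Type A_{4}, Milnor number mu = 4.

The Hessian of f at 0 has rank 1. Corank 1: A-series; mu = 4 gives A_4.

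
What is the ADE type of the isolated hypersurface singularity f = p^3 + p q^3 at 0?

The Hessian of f at 0 has rank 0. Corank 2; j^3 = p^3 is a perfect cube, so E-series; the 4-jet and mu = 7 give E_7.

E_7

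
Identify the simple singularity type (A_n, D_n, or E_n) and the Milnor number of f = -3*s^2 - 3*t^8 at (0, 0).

The Hessian of f at 0 is [[-6, 0], [0, 0]] with rank 1, so corank 1. A Groebner basis of the Jacobian ideal J(f) in C{s,t} is {t^7, s}; counting standard monomials gives mu = 7. Corank 1: A-series; mu = 7 gives A_7.

Type A_7, Milnor number mu = 7.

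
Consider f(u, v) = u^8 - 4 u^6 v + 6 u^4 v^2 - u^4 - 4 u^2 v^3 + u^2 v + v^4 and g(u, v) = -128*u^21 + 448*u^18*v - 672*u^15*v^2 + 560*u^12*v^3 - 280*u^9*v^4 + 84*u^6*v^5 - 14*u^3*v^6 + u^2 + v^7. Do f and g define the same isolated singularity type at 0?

The Hessian of f at 0 has rank 0. Corank 2; j^3 = u^2*v has shape L^2 M (L != M), so D-series; mu = 5 gives D_5. The Hessian of g at 0 has rank 1. Corank 1: A-series; mu = 6 gives A_6. f is D_5 but g is A_6, hence not right-equivalent.

No.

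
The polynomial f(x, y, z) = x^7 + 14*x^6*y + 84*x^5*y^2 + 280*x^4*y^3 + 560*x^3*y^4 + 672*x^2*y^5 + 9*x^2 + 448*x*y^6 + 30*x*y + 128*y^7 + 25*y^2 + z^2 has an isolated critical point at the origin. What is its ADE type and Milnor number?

Type A_{6}, Milnor number mu = 6.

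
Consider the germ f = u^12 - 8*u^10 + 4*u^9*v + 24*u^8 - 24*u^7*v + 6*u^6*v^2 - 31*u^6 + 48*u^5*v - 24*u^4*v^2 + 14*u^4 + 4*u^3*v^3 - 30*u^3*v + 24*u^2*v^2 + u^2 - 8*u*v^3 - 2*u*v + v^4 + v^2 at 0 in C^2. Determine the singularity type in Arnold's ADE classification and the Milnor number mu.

The Hessian of f at 0 has rank 1. Corank 1: A-series; mu = 3 gives A_3.

Type A3, Milnor number mu = 3.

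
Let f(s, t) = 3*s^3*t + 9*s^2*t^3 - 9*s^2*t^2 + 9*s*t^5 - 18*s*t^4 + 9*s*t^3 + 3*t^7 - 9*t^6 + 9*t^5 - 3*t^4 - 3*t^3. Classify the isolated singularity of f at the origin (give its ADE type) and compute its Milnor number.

Type E_7, Milnor number mu = 7.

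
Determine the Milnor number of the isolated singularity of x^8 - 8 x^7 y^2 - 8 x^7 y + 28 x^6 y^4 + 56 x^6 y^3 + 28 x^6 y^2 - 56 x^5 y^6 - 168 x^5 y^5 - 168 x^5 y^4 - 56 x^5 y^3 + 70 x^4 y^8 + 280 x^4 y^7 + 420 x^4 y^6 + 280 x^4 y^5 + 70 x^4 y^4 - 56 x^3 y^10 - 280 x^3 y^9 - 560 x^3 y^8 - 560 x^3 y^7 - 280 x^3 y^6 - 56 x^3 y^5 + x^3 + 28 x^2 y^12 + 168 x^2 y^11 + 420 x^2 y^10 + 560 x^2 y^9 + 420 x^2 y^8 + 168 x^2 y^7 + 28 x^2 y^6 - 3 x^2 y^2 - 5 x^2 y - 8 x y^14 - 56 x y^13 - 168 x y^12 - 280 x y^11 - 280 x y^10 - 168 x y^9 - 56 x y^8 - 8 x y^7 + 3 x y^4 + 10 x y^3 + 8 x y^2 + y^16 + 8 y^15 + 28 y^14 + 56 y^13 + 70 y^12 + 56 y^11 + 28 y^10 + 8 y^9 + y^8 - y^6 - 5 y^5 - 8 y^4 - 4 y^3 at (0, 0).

The Hessian of f at 0 is [[0, 0], [0, 0]] with rank 0, so corank 2. A Groebner basis of the Jacobian ideal J(f) in C{x,y} is {x^4 - 24*x^3 + 112*x^2*y - 176*x^2 + 527*x*y - 79*y^3 - 350*y^2, x^3*y - 6*x^3 + 24*x^2*y - 32*x^2 + 767*x*y/8 - 127*y^3/8 - 255*y^2/4, -x^2 + 3*x*y + y^4 + y^3 - 2*y^2, -x^2 + x*y^2 + 3*x*y - y^3 - 2*y^2}; counting standard monomials gives mu = 9. Corank 2; j^3 = (x - 2*y)^2*(x - y) has shape L^2 M (L != M), so D-series; mu = 9 gives D_9.

9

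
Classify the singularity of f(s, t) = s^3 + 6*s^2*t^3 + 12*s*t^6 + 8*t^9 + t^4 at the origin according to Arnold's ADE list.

E_{6}

The Hessian of f at 0 is [[0, 0], [0, 0]] with rank 0, so corank 2. A Groebner basis of the Jacobian ideal J(f) in C{s,t} is {t^3, s^2}; counting standard monomials gives mu = 6. Corank 2; j^3 = s^3 is a perfect cube, so E-series; the 4-jet and mu = 6 give E_6.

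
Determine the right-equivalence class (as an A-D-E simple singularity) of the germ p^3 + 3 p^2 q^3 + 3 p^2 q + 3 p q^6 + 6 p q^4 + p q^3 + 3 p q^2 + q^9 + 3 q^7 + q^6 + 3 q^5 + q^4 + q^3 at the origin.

The Hessian of f at 0 has rank 0. Corank 2; j^3 = (p + q)^3 is a perfect cube, so E-series; the 4-jet and mu = 7 give E_7.

E7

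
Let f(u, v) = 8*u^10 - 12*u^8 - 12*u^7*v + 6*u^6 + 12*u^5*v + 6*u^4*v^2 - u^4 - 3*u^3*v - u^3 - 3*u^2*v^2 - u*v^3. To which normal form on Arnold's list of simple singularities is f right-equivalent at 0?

The Hessian of f at 0 has rank 0. Corank 2; j^3 = -u^3 is a perfect cube, so E-series; the 4-jet and mu = 7 give E_7.

E_7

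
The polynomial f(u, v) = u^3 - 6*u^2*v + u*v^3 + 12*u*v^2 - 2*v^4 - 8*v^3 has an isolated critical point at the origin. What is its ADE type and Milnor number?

Type E7, Milnor number mu = 7.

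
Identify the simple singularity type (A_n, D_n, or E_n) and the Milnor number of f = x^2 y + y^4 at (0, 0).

Type D5, Milnor number mu = 5.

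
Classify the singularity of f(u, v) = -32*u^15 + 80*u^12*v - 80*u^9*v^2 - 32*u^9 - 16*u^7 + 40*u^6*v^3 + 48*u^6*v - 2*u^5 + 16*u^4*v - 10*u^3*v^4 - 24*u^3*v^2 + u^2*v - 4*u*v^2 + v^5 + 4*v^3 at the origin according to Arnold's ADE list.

The Hessian of f at 0 has rank 0. Corank 2; j^3 = v*(u - 2*v)^2 has shape L^2 M (L != M), so D-series; mu = 6 gives D_6.

D_6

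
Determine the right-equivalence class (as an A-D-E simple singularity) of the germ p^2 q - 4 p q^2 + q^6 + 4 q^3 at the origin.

D7

The Hessian of f at 0 is [[0, 0], [0, 0]] with rank 0, so corank 2. A Groebner basis of the Jacobian ideal J(f) in C{p,q} is {p^2/6 + q^5 - 2*q^2/3, p^3 - 8*q^3, p*q - 2*q^2}; counting standard monomials gives mu = 7. Corank 2; j^3 = q*(p - 2*q)^2 has shape L^2 M (L != M), so D-series; mu = 7 gives D_7.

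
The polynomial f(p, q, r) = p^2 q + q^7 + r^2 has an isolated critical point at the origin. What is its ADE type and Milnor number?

The Hessian of f at 0 is [[0, 0, 0], [0, 0, 0], [0, 0, 2]] with rank 1, so corank 2. A Groebner basis of the Jacobian ideal J(f) in C{p,q,r} is {p^2/7 + q^6, p^3, p*q, r}; counting standard monomials gives mu = 8. Corank 2; j^3 = p^2*q has shape L^2 M (L != M), so D-series; mu = 8 gives D_8.

Type D8, Milnor number mu = 8.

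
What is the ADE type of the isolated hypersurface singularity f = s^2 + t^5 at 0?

The Hessian of f at 0 has rank 1. Corank 1: A-series; mu = 4 gives A_4.

A_{4}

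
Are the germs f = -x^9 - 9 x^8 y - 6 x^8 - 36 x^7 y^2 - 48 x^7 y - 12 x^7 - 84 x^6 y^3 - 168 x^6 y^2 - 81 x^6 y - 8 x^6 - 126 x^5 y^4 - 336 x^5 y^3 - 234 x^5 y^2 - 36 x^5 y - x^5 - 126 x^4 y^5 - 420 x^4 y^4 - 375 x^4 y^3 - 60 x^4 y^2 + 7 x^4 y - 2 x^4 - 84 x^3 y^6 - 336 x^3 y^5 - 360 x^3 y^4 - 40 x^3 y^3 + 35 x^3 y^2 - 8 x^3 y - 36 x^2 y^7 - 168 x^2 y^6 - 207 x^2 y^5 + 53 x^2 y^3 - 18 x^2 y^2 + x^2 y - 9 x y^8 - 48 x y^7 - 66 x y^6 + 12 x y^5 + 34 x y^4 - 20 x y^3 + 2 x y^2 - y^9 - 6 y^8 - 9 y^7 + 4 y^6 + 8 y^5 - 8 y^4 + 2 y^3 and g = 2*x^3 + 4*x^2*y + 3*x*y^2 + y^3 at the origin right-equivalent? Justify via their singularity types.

The Hessian of f at 0 has rank 0. Corank 2; j^3 = y*(x^2 + 2*x*y + 2*y^2) splits into three distinct lines over C (the quadratic factor has nonzero discriminant), so D_4. The Hessian of g at 0 has rank 0. Corank 2; j^3 = (x + y)*(2*x^2 + 2*x*y + y^2) splits into three distinct lines over C (the quadratic factor has nonzero discriminant), so D_4. Both have type D_4, hence right-equivalent.

Yes.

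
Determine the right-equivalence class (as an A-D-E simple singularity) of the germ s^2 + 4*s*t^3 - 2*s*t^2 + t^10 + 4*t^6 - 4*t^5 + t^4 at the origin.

A_9

The Hessian of f at 0 has rank 1. Corank 1: A-series; mu = 9 gives A_9.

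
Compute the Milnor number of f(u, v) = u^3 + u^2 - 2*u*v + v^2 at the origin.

The Hessian of f at 0 has rank 1. Corank 1: A-series; mu = 2 gives A_2.

2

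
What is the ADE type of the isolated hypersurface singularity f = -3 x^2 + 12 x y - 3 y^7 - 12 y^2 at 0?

The Hessian of f at 0 has rank 1. Corank 1: A-series; mu = 6 gives A_6.

A_{6}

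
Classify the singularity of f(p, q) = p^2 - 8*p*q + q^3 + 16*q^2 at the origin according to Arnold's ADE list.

The Hessian of f at 0 has rank 1. Corank 1: A-series; mu = 2 gives A_2.

A_2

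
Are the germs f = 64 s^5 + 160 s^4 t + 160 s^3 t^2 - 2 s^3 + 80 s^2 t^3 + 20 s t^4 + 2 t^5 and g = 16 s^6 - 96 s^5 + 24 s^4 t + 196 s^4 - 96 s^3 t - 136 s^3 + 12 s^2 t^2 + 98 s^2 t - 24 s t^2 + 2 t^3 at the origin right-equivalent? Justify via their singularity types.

The Hessian of f at 0 is [[0, 0], [0, 0]] with rank 0, so corank 2. A Groebner basis of the Jacobian ideal J(f) in C{s,t} is {t^5, s*t^3 + t^4/8, s^2}; counting standard monomials gives mu = 8. Corank 2; j^3 = -2*s^3 is a perfect cube, so E-series; the 5-jet and mu = 8 give E_8. The Hessian of g at 0 is [[0, 0], [0, 0]] with rank 0, so corank 2. A Groebner basis of the Jacobian ideal J(g) in C{s,t} is {t^3, s^2 - 3*t^2/47, s*t - 12*t^2/47}; counting standard monomials gives mu = 4. Corank 2; j^3 = -2*(4*s - t)*(17*s^2 - 8*s*t + t^2) splits into three distinct lines over C (the quadratic factor has nonzero discriminant), so D_4. f is E_8 but g is D_4, hence not right-equivalent.

No.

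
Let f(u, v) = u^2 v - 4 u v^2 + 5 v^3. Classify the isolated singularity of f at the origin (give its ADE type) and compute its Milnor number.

Type D4, Milnor number mu = 4.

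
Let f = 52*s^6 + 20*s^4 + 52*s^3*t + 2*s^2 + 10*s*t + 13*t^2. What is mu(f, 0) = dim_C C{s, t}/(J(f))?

1

The Hessian of f at 0 has rank 2. Corank 0: nondegenerate Morse point, so A_1.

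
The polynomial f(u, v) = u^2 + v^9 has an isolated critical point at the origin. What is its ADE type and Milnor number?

Type A_{8}, Milnor number mu = 8.

The Hessian of f at 0 is [[2, 0], [0, 0]] with rank 1, so corank 1. A Groebner basis of the Jacobian ideal J(f) in C{u,v} is {v^8, u}; counting standard monomials gives mu = 8. Corank 1: A-series; mu = 8 gives A_8.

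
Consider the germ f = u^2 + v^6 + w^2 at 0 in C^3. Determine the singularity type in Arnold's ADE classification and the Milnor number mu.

Type A_5, Milnor number mu = 5.

The Hessian of f at 0 has rank 2. Corank 1: A-series; mu = 5 gives A_5.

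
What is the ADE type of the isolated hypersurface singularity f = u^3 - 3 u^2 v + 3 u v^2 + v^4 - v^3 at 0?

E_{6}

The Hessian of f at 0 has rank 0. Corank 2; j^3 = (u - v)^3 is a perfect cube, so E-series; the 4-jet and mu = 6 give E_6.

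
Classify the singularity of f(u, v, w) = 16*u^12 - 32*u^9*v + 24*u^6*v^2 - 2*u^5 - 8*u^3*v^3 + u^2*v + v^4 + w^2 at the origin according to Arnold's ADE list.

The Hessian of f at 0 has rank 1. Corank 2; j^3 = u^2*v has shape L^2 M (L != M), so D-series; mu = 5 gives D_5.

D_5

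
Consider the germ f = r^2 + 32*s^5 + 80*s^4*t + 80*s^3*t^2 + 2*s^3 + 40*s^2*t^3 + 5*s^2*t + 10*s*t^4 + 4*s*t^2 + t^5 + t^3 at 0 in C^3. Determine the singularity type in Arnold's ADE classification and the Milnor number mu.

Type D_{6}, Milnor number mu = 6.

The Hessian of f at 0 is [[0, 0, 0], [0, 0, 0], [0, 0, 2]] with rank 1, so corank 2. A Groebner basis of the Jacobian ideal J(f) in C{s,t,r} is {s*t/10 + t^4 + t^2/10, s*t^2 + t^3, s^2 + 3*s*t/2 + t^2/2, r}; counting standard monomials gives mu = 6. Corank 2; j^3 = (s + t)^2*(2*s + t) has shape L^2 M (L != M), so D-series; mu = 6 gives D_6.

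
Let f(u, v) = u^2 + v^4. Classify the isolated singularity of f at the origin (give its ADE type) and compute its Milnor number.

Type A_3, Milnor number mu = 3.

The Hessian of f at 0 is [[2, 0], [0, 0]] with rank 1, so corank 1. A Groebner basis of the Jacobian ideal J(f) in C{u,v} is {v^3, u}; counting standard monomials gives mu = 3. Corank 1: A-series; mu = 3 gives A_3.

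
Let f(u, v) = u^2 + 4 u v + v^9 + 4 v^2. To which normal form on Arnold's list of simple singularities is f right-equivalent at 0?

The Hessian of f at 0 has rank 1. Corank 1: A-series; mu = 8 gives A_8.

A_{8}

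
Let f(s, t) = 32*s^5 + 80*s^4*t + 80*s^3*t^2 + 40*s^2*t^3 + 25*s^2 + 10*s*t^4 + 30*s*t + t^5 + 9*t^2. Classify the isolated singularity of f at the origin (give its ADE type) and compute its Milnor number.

Type A_{4}, Milnor number mu = 4.

The Hessian of f at 0 has rank 1. Corank 1: A-series; mu = 4 gives A_4.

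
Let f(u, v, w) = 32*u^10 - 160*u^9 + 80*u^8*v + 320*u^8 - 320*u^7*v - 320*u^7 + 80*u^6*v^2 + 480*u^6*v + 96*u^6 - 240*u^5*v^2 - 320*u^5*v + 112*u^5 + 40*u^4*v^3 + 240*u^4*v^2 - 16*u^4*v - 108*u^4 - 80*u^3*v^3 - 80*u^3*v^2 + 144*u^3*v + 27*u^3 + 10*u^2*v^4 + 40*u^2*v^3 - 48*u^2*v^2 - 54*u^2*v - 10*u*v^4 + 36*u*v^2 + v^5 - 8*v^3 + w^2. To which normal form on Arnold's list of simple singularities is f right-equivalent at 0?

The Hessian of f at 0 is [[0, 0, 0], [0, 0, 0], [0, 0, 2]] with rank 1, so corank 2. A Groebner basis of the Jacobian ideal J(f) in C{u,v,w} is {729*u^2/512 + u*v^3 - 27*u*v^2/16 - 243*u*v/128 + 9*v^3/8 + 81*v^2/128, 729*u^2/320 - 27*u*v^2/10 - 243*u*v/80 + v^4 + 9*v^3/5 + 81*v^2/80, u^3 - 9*u^2/40 - 16*u*v^2/15 + 3*u*v/10 + 56*v^3/135 - v^2/10, u^2*v - 9*u^2/80 - 6*u*v^2/5 + 3*u*v/20 + 16*v^3/45 - v^2/20, w}; counting standard monomials gives mu = 8. Corank 2; j^3 = (3*u - 2*v)^3 is a perfect cube, so E-series; the 5-jet and mu = 8 give E_8.

E_8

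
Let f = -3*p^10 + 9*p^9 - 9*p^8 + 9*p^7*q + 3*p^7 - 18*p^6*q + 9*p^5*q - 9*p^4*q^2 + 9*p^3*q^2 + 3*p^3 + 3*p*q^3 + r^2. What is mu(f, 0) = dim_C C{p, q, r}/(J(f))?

The Hessian of f at 0 is [[0, 0, 0], [0, 0, 0], [0, 0, 2]] with rank 1, so corank 2. A Groebner basis of the Jacobian ideal J(f) in C{p,q,r} is {p^3, p*q^2, 3*p^2 + q^3, r}; counting standard monomials gives mu = 7. Corank 2; j^3 = 3*p^3 is a perfect cube, so E-series; the 4-jet and mu = 7 give E_7.

7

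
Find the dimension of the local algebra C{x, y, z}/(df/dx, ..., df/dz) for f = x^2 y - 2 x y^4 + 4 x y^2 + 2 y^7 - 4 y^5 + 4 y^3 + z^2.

The Hessian of f at 0 has rank 1. Corank 2; j^3 = y*(x + 2*y)^2 has shape L^2 M (L != M), so D-series; mu = 8 gives D_8.

8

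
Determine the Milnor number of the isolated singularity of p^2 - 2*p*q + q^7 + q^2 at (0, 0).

6

The Hessian of f at 0 has rank 1. Corank 1: A-series; mu = 6 gives A_6.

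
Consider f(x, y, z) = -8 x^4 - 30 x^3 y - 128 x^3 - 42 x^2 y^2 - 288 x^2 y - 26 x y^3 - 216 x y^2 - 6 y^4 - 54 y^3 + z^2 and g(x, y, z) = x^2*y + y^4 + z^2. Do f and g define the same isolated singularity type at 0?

No.

The Hessian of f at 0 is [[0, 0, 0], [0, 0, 0], [0, 0, 2]] with rank 1, so corank 2. A Groebner basis of the Jacobian ideal J(f) in C{x,y,z} is {196608*x^2 + 294912*x*y + y^4 + 64*y^3 + 110592*y^2, x^3 + 1008*x^2 + 1512*x*y + 3*y^3/4 + 567*y^2, x^2*y - 832*x^2 - 1248*x*y - 5*y^3/6 - 468*y^2, 512*x^2 + x*y^2 + 768*x*y + 11*y^3/12 + 288*y^2, z}; counting standard monomials gives mu = 7. Corank 2; j^3 = -2*(4*x + 3*y)^3 is a perfect cube, so E-series; the 4-jet and mu = 7 give E_7. The Hessian of g at 0 is [[0, 0, 0], [0, 0, 0], [0, 0, 2]] with rank 1, so corank 2. A Groebner basis of the Jacobian ideal J(g) in C{x,y,z} is {x^3, x^2/4 + y^3, x*y, z}; counting standard monomials gives mu = 5. Corank 2; j^3 = x^2*y has shape L^2 M (L != M), so D-series; mu = 5 gives D_5. f is E_7 but g is D_5, hence not right-equivalent.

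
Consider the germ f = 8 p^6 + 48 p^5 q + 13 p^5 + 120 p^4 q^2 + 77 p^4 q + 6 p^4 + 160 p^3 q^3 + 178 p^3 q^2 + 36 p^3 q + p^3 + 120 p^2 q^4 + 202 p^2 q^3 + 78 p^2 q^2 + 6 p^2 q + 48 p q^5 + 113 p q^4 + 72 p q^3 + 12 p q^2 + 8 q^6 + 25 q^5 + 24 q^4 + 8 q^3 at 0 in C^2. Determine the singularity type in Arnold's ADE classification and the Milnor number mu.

The Hessian of f at 0 has rank 0. Corank 2; j^3 = (p + 2*q)^3 is a perfect cube, so E-series; the 5-jet and mu = 8 give E_8.

Type E8, Milnor number mu = 8.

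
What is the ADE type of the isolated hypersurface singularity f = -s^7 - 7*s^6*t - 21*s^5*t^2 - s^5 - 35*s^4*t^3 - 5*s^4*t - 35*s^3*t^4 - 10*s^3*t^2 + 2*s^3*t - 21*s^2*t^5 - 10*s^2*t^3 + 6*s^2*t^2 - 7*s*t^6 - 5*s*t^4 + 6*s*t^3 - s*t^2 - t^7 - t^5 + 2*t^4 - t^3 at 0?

D8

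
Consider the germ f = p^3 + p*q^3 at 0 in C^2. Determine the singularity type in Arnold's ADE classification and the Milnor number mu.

Type E7, Milnor number mu = 7.

The Hessian of f at 0 has rank 0. Corank 2; j^3 = p^3 is a perfect cube, so E-series; the 4-jet and mu = 7 give E_7.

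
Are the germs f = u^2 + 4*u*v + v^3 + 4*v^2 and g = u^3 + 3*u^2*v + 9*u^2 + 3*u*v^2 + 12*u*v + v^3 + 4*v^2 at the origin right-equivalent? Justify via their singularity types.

Yes.

The Hessian of f at 0 is [[2, 4], [4, 8]] with rank 1, so corank 1. A Groebner basis of the Jacobian ideal J(f) in C{u,v} is {v^2, u + 2*v}; counting standard monomials gives mu = 2. Corank 1: A-series; mu = 2 gives A_2. The Hessian of g at 0 is [[18, 12], [12, 8]] with rank 1, so corank 1. A Groebner basis of the Jacobian ideal J(g) in C{u,v} is {v^2, u + 2*v/3}; counting standard monomials gives mu = 2. Corank 1: A-series; mu = 2 gives A_2. Both have type A_2, hence right-equivalent.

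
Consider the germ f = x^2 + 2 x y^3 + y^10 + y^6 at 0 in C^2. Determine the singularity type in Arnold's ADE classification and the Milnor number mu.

Type A9, Milnor number mu = 9.

The Hessian of f at 0 has rank 1. Corank 1: A-series; mu = 9 gives A_9.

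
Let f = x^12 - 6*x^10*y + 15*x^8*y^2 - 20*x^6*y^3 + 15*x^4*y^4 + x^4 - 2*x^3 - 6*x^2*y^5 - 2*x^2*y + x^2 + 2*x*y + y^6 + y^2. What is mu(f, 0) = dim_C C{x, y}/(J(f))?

The Hessian of f at 0 has rank 1. Corank 1: A-series; mu = 5 gives A_5.

5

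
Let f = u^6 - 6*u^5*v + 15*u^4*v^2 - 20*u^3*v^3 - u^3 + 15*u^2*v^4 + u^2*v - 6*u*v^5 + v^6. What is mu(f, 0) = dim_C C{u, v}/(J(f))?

7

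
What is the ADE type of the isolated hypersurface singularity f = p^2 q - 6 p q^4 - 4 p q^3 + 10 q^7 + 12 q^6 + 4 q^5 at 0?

The Hessian of f at 0 has rank 0. Corank 2; j^3 = p^2*q has shape L^2 M (L != M), so D-series; mu = 8 gives D_8.

D_8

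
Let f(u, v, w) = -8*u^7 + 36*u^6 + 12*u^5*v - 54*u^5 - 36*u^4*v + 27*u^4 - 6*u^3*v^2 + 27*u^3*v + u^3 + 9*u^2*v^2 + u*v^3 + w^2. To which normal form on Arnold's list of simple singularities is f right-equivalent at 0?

E_7

The Hessian of f at 0 is [[0, 0, 0], [0, 0, 0], [0, 0, 2]] with rank 1, so corank 2. A Groebner basis of the Jacobian ideal J(f) in C{u,v,w} is {u^2/3 + v^4 + v^3/9, u^3, u^2*v - u^2/9 - v^3/27, 2*u^2/3 + u*v^2 + 2*v^3/9, w}; counting standard monomials gives mu = 7. Corank 2; j^3 = u^3 is a perfect cube, so E-series; the 4-jet and mu = 7 give E_7.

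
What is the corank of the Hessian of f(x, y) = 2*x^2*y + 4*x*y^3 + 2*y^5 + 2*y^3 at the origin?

2

The Hessian at 0 is [[0, 0], [0, 0]] of rank 0; hence corank 2.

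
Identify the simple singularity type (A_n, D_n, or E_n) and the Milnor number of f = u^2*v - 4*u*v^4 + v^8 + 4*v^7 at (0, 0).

Type D_{9}, Milnor number mu = 9.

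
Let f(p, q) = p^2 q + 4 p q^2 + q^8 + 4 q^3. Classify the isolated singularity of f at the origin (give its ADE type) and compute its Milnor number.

Type D9, Milnor number mu = 9.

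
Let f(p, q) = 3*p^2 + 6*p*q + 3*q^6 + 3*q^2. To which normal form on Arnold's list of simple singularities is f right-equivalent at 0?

A_5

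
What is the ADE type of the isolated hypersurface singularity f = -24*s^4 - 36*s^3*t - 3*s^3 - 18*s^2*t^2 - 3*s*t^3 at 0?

The Hessian of f at 0 is [[0, 0], [0, 0]] with rank 0, so corank 2. A Groebner basis of the Jacobian ideal J(f) in C{s,t} is {3*s^2/4 + t^4 + t^3/4, s^3, s^2*t - s^2/4 - t^3/12, s^2 + s*t^2 + t^3/3}; counting standard monomials gives mu = 7. Corank 2; j^3 = -3*s^3 is a perfect cube, so E-series; the 4-jet and mu = 7 give E_7.

E_7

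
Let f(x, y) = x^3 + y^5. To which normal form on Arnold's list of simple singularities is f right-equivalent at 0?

E_{8}

The Hessian of f at 0 has rank 0. Corank 2; j^3 = x^3 is a perfect cube, so E-series; the 5-jet and mu = 8 give E_8.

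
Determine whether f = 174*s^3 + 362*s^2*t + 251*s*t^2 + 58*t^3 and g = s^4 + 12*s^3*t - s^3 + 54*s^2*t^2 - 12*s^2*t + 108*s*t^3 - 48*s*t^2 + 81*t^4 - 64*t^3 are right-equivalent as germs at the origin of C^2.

No.

The Hessian of f at 0 is [[0, 0], [0, 0]] with rank 0, so corank 2. A Groebner basis of the Jacobian ideal J(f) in C{s,t} is {t^3, s^2 - 13*t^2/22, s*t + 17*t^2/22}; counting standard monomials gives mu = 4. Corank 2; j^3 = (3*s + 2*t)*(58*s^2 + 82*s*t + 29*t^2) splits into three distinct lines over C (the quadratic factor has nonzero discriminant), so D_4. The Hessian of g at 0 is [[0, 0], [0, 0]] with rank 0, so corank 2. A Groebner basis of the Jacobian ideal J(g) in C{s,t} is {t^4, s*t^2 + 11*t^3/3, s^2 + 8*s*t + 16*t^2}; counting standard monomials gives mu = 6. Corank 2; j^3 = -(s + 4*t)^3 is a perfect cube, so E-series; the 4-jet and mu = 6 give E_6. f is D_4 but g is E_6, hence not right-equivalent.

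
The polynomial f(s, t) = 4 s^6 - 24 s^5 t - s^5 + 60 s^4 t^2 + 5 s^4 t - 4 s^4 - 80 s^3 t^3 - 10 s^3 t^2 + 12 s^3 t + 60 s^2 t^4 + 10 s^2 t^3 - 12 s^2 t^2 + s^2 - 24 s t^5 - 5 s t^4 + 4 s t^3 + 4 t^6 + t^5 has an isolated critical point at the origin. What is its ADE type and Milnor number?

Type A_{4}, Milnor number mu = 4.

The Hessian of f at 0 is [[2, 0], [0, 0]] with rank 1, so corank 1. A Groebner basis of the Jacobian ideal J(f) in C{s,t} is {s/2 + t^3, s^2, s*t}; counting standard monomials gives mu = 4. Corank 1: A-series; mu = 4 gives A_4.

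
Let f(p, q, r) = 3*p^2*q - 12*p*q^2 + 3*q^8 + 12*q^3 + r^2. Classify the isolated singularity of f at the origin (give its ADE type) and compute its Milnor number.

Type D_{9}, Milnor number mu = 9.

The Hessian of f at 0 has rank 1. Corank 2; j^3 = 3*q*(p - 2*q)^2 has shape L^2 M (L != M), so D-series; mu = 9 gives D_9.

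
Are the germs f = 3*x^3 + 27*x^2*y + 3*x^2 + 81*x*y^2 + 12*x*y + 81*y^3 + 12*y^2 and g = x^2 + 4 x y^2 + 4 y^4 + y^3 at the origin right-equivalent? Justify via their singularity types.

Yes.

The Hessian of f at 0 has rank 1. Corank 1: A-series; mu = 2 gives A_2. The Hessian of g at 0 has rank 1. Corank 1: A-series; mu = 2 gives A_2. Both have type A_2, hence right-equivalent.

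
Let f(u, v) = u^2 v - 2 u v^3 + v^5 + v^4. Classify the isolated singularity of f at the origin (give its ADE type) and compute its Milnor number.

Type D_{5}, Milnor number mu = 5.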